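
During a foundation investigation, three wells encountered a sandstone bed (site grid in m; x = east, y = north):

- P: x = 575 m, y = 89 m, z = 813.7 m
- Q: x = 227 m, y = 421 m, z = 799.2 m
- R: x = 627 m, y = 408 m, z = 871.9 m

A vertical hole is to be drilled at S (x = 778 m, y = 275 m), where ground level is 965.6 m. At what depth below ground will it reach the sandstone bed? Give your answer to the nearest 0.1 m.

85.7 m

Two edge vectors: P→Q = (-348, 332, -14.5), P→R = (52, 319, 58.2).
Normal n = (P→Q) × (P→R) = (23947.9, 19499.6, -128276).
So ∂z/∂x = −n_x/n_z = 0.18669 and ∂z/∂y = −n_y/n_z = 0.15201.
Intercept c from P: 813.7 − 107.35 − 13.53 = 692.82.
At (778, 275): z_contact = 145.25 + 41.80 + 692.82 = 879.87 m.
Depth below ground = 965.6 − 879.87 = 85.7 m.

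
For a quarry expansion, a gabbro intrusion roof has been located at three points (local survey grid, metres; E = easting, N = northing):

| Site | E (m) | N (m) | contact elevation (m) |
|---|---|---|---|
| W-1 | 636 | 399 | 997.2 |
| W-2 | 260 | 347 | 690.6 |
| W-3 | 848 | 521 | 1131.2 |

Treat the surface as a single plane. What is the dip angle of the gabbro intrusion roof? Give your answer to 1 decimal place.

44.1°

Let the plane be z = a·E + b·N + c.
W-2−W-1: −376a − 52b = −306.6;  W-3−W-1: 212a + 122b = 134.
Solving gives a = 0.87343, b = −0.41940.
Gradient magnitude |∇z| = √(a² + b²) = √(0.76288 + 0.17590) = 0.96890.
True dip = arctan(0.96890) = 44.1°, dipping toward WNW (azimuth ≈ 296°).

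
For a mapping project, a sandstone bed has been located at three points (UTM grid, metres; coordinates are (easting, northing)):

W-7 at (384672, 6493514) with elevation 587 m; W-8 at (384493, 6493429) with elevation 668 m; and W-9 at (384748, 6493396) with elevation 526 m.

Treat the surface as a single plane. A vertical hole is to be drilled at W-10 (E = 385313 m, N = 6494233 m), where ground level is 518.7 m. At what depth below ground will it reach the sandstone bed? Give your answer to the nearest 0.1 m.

Let the plane be z = a·E + b·N + c.
W-8−W-7: −179a − 85b = 81;  W-9−W-7: 76a − 118b = −61.
Solving gives a = −0.534515264, b = 0.172685084.
Then c = 587 − a·384672 − b·6493514 = −915132.96.
At (385313, 6494233): z_contact = −205955.68 + 1121457.17 − 915132.96 = 368.54 m.
Depth below ground = 518.7 − 368.54 = 150.2 m.

150.2 m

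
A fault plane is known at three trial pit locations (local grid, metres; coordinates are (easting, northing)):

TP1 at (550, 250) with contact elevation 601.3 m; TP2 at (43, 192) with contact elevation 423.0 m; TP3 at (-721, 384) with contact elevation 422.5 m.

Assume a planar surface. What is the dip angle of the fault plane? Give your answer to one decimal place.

44.7°

Let the plane be z = a·E + b·N + c.
TP2−TP1: −507a − 58b = −178.3;  TP3−TP1: −1271a + 134b = −178.8.
Solving gives a = 0.24187, b = 0.95984.
Gradient magnitude |∇z| = √(a² + b²) = √(0.05850 + 0.92130) = 0.98985.
True dip = arctan(0.98985) = 44.7°, dipping toward SSW (azimuth ≈ 194°).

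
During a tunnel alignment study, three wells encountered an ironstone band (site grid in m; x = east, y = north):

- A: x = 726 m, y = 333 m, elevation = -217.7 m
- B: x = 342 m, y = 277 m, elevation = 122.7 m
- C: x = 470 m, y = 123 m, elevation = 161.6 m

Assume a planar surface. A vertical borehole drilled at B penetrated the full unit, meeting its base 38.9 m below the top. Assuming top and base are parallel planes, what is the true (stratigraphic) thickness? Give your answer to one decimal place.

Let the plane be z = a·x + b·y + c.
B−A: −384a − 56b = 340.4;  C−A: −256a − 210b = 379.3.
Solving gives a = −0.75777, b = −0.88243.
|∇z| = √(a²+b²) = 1.16314, so dip δ = arctan(1.16314) = 49.31°.
True thickness = vertical thickness × cos δ = 38.9 × cos 49.31° = 25.4 m.

25.4 m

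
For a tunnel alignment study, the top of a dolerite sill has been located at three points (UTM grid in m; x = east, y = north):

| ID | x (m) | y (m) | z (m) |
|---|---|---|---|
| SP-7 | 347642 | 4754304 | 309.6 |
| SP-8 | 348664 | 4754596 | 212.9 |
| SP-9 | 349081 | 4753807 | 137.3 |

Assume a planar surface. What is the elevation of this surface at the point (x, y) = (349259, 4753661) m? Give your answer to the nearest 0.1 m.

112.6 m

Two edge vectors: SP-7→SP-8 = (1022, 292, -96.7), SP-7→SP-9 = (1439, -497, -172.3).
Normal n = (SP-7→SP-8) × (SP-7→SP-9) = (-98371.5, 36939.3, -928122).
So ∂z/∂x = −n_x/n_z = −0.105989838 and ∂z/∂y = −n_y/n_z = 0.039800048.
Intercept c from SP-7: 309.6 + 36846.52 − 189221.53 = −152065.41.
At (349259, 4753661): z = −37017.9 + 189195.9 − 152065.41 = 112.6 m.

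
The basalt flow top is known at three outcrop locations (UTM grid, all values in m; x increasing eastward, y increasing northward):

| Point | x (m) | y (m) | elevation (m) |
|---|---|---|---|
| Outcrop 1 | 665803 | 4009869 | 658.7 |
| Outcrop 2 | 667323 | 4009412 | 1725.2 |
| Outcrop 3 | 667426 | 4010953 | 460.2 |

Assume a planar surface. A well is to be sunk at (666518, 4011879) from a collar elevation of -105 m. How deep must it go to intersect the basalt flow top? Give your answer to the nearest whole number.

627 m

Two edge vectors: Outcrop 1→Outcrop 2 = (1520, -457, 1066.5), Outcrop 1→Outcrop 3 = (1623, 1084, -198.5).
Normal n = (Outcrop 1→Outcrop 2) × (Outcrop 1→Outcrop 3) = (-1065371.5, 2032649.5, 2389391).
So ∂z/∂x = −n_x/n_z = 0.44587575 and ∂z/∂y = −n_y/n_z = −0.85069773.
Intercept c from Outcrop 1: 658.7 − 296865.41 + 3411186.46 = 3114979.75.
At (666518, 4011879): z_contact = 297184.2 − 3412896.4 + 3114979.75 = -732.4 m.
Depth below ground = -105 − (-732.4) = 627 m.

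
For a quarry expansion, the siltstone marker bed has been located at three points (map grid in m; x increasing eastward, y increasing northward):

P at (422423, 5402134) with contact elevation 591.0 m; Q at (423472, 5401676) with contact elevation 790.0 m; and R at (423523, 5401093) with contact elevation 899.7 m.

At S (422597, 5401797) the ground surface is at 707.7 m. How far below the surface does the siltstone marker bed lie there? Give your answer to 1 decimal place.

Let the plane be z = a·x + b·y + c.
Q−P: 1049a − 458b = 199;  R−P: 1100a − 1041b = 308.7.
Solving gives a = 0.111821478, b = −0.178382684.
Then c = 591 − a·422423 − b·5402134 = 917002.20.
At (422597, 5401797): z_contact = 47255.42 − 963587.05 + 917002.20 = 670.57 m.
Depth below ground = 707.7 − 670.57 = 37.1 m.

37.1 m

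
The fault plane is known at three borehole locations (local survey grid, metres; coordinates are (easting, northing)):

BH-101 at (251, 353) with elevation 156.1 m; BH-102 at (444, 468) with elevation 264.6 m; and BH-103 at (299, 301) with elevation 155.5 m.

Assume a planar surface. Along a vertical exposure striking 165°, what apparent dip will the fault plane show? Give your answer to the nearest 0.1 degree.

13.4°

Let the plane be z = a·E + b·N + c.
BH-102−BH-101: 193a + 115b = 108.5;  BH-103−BH-101: 48a − 52b = −0.6.
Solving gives a = 0.35825, b = 0.34223.
Unit vector along 165° is (sin 165°, cos 165°) = (0.2588, -0.9659).
Slope in that direction = a·(0.2588) + b·(-0.9659) = −0.23785.
Apparent dip = arctan|0.23785| = 13.4° (true dip is 26.4°, so apparent ≤ true as expected).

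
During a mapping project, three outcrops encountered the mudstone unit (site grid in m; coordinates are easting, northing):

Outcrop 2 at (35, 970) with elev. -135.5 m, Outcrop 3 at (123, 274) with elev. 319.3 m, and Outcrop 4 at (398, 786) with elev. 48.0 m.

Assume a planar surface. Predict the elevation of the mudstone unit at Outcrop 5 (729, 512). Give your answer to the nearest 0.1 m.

282.2 m

Let the plane be z = a·easting + b·northing + c.
Outcrop 3−Outcrop 2: 88a − 696b = 454.8;  Outcrop 4−Outcrop 2: 363a − 184b = 183.5.
Solving gives a = 0.18622, b = −0.62990.
Then c = -135.5 − a·35 − b·970 = 468.99.
At (729, 512): z = 135.8 − 322.5 + 468.99 = 282.2 m.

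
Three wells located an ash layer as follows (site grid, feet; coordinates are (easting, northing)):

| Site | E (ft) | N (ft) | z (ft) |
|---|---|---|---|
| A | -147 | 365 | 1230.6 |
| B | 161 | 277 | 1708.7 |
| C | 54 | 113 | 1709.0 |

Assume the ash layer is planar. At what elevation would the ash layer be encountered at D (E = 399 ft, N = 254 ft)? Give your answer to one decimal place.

Two edge vectors: A→B = (308, -88, 478.1), A→C = (201, -252, 478.4).
Normal n = (A→B) × (A→C) = (78382, -51249.1, -59928).
So ∂z/∂E = −n_x/n_z = 1.30794 and ∂z/∂N = −n_y/n_z = −0.85518.
Intercept c from A: 1230.6 + 192.27 + 312.14 = 1735.01.
At (399, 254): z = 521.9 − 217.2 + 1735.01 = 2039.7 ft.

2039.7 ft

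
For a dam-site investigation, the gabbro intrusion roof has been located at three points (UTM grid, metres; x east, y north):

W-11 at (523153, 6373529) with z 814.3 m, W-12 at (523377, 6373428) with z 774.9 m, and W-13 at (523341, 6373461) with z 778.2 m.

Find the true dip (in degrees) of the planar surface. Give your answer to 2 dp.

Two edge vectors: W-11→W-12 = (224, -101, -39.4), W-11→W-13 = (188, -68, -36.1).
Normal n = (W-11→W-12) × (W-11→W-13) = (966.9, 679.2, 3756).
So ∂z/∂x = −n_x/n_z = −0.25743 and ∂z/∂y = −n_y/n_z = −0.18083.
Gradient magnitude |∇z| = √(a² + b²) = √(0.06627 + 0.03270) = 0.31459.
True dip = arctan(0.31459) = 17.46°, dipping toward NE (azimuth ≈ 055°).

17.46°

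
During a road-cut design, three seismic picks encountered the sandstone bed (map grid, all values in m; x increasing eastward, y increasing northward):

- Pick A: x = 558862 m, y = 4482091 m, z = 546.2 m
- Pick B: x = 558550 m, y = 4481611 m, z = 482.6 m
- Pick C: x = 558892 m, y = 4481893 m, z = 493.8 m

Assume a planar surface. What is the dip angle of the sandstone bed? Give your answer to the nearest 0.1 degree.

16.2°

Let the plane be z = a·x + b·y + c.
Pick B−Pick A: −312a − 480b = −63.6;  Pick C−Pick A: 30a − 198b = −52.4.
Solving gives a = −0.16487, b = 0.23967.
Gradient magnitude |∇z| = √(a² + b²) = √(0.02718 + 0.05744) = 0.29090.
True dip = arctan(0.29090) = 16.2°, dipping toward SE (azimuth ≈ 145°).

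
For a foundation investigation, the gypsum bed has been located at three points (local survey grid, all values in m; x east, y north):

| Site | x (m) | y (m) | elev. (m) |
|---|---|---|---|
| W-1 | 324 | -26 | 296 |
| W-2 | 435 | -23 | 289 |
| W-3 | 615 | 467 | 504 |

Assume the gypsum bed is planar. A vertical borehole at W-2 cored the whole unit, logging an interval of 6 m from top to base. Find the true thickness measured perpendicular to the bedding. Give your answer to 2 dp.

5.42 m

Two edge vectors: W-1→W-2 = (111, 3, -7), W-1→W-3 = (291, 493, 208).
Normal n = (W-1→W-2) × (W-1→W-3) = (4075, -25125, 53850).
So ∂z/∂x = −n_x/n_z = −0.07567 and ∂z/∂y = −n_y/n_z = 0.46657.
|∇z| = √(a²+b²) = 0.47267, so dip δ = arctan(0.47267) = 25.30°.
True thickness = vertical thickness × cos δ = 6 × cos 25.30° = 5.42 m.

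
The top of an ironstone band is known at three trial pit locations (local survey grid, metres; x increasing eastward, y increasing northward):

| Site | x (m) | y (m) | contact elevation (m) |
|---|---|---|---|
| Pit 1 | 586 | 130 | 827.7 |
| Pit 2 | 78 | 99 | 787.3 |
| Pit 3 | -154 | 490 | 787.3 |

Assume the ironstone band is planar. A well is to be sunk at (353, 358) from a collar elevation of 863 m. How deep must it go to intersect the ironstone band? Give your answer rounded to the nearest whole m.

43 m

Two edge vectors: Pit 1→Pit 2 = (-508, -31, -40.4), Pit 1→Pit 3 = (-740, 360, -40.4).
Normal n = (Pit 1→Pit 2) × (Pit 1→Pit 3) = (15796.4, 9372.8, -205820).
So ∂z/∂x = −n_x/n_z = 0.07675 and ∂z/∂y = −n_y/n_z = 0.04554.
Intercept c from Pit 1: 827.7 − 44.97 − 5.92 = 776.81.
At (353, 358): z_contact = 27.1 + 16.3 + 776.81 = 820.2 m.
Depth below ground = 863 − 820.2 = 43 m.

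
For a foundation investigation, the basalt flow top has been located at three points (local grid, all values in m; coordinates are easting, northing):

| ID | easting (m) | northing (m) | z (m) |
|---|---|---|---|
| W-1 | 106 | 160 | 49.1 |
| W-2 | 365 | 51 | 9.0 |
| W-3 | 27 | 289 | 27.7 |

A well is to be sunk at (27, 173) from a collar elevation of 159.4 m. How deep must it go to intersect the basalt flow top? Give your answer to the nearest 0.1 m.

91.0 m

Two edge vectors: W-1→W-2 = (259, -109, -40.1), W-1→W-3 = (-79, 129, -21.4).
Normal n = (W-1→W-2) × (W-1→W-3) = (7505.5, 8710.5, 24800).
So ∂z/∂easting = −n_x/n_z = −0.30264 and ∂z/∂northing = −n_y/n_z = −0.35123.
Intercept c from W-1: 49.1 + 32.08 + 56.20 = 137.38.
At (27, 173): z_contact = −8.17 − 60.76 + 137.38 = 68.44 m.
Depth below ground = 159.4 − 68.44 = 91.0 m.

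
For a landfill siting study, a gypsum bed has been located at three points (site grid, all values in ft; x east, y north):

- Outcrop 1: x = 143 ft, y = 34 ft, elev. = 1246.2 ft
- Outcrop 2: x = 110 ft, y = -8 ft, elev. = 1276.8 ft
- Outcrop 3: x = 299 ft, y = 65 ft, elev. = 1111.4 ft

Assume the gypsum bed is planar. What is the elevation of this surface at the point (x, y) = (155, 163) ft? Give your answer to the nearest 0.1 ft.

Two edge vectors: Outcrop 1→Outcrop 2 = (-33, -42, 30.6), Outcrop 1→Outcrop 3 = (156, 31, -134.8).
Normal n = (Outcrop 1→Outcrop 2) × (Outcrop 1→Outcrop 3) = (4713, 325.2, 5529).
So ∂z/∂x = −n_x/n_z = −0.85241 and ∂z/∂y = −n_y/n_z = −0.05882.
Intercept c from Outcrop 1: 1246.2 + 121.90 + 2.00 = 1370.10.
At (155, 163): z = −132.1 − 9.6 + 1370.10 = 1228.4 ft.

1228.4 ft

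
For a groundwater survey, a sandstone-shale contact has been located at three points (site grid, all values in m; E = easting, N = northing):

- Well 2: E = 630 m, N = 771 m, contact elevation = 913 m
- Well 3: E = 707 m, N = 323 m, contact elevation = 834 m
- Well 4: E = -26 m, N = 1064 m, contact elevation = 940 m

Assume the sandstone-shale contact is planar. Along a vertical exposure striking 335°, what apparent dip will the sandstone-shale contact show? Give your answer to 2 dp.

Let the plane be z = a·E + b·N + c.
Well 3−Well 2: 77a − 448b = −79;  Well 4−Well 2: −656a + 293b = 27.
Solving gives a = 0.04073, b = 0.18334.
Unit vector along 335° is (sin 335°, cos 335°) = (-0.4226, 0.9063).
Slope in that direction = a·(-0.4226) + b·(0.9063) = 0.14895.
Apparent dip = arctan|0.14895| = 8.47° (true dip is 10.6°, so apparent ≤ true as expected).

8.47°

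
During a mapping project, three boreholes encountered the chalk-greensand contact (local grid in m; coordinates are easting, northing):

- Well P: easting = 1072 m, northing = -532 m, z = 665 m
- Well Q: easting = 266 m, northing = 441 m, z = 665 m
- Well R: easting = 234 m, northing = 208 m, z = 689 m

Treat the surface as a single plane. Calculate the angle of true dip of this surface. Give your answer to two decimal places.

Let the plane be z = a·easting + b·northing + c.
Well Q−Well P: −806a + 973b = 0;  Well R−Well P: −838a + 740b = 24.
Solving gives a = −0.10666, b = −0.08836.
Gradient magnitude |∇z| = √(a² + b²) = √(0.01138 + 0.00781) = 0.13850.
True dip = arctan(0.13850) = 7.89°, dipping toward NE (azimuth ≈ 050°).

7.89°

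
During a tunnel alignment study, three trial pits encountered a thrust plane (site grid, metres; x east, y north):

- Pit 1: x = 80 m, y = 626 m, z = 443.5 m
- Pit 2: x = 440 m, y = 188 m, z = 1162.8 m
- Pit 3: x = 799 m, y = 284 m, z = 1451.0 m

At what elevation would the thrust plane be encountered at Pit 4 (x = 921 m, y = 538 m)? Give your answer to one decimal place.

1370.6 m

Two edge vectors: Pit 1→Pit 2 = (360, -438, 719.3), Pit 1→Pit 3 = (719, -342, 1007.5).
Normal n = (Pit 1→Pit 2) × (Pit 1→Pit 3) = (-195284.4, 154476.7, 191802).
So ∂z/∂x = −n_x/n_z = 1.01816 and ∂z/∂y = −n_y/n_z = −0.80540.
Intercept c from Pit 1: 443.5 − 81.45 + 504.18 = 866.23.
At (921, 538): z = 937.7 − 433.3 + 866.23 = 1370.6 m.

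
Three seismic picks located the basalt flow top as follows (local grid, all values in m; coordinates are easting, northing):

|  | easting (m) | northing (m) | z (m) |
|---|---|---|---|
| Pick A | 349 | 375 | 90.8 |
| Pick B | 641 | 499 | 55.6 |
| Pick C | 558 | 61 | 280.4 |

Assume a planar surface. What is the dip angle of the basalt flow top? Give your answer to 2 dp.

Let the plane be z = a·easting + b·northing + c.
Pick B−Pick A: 292a + 124b = −35.2;  Pick C−Pick A: 209a − 314b = 189.6.
Solving gives a = 0.10593, b = −0.53332.
Gradient magnitude |∇z| = √(a² + b²) = √(0.01122 + 0.28443) = 0.54373.
True dip = arctan(0.54373) = 28.53°, dipping toward N (azimuth ≈ 349°).

28.53°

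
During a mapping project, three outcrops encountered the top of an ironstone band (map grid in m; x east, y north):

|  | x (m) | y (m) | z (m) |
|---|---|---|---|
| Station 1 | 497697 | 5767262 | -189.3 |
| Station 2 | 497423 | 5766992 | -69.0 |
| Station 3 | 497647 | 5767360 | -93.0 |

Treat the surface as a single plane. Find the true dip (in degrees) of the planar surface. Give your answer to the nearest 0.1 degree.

Let the plane be z = a·x + b·y + c.
Station 2−Station 1: −274a − 270b = 120.3;  Station 3−Station 1: −50a + 98b = 96.3.
Solving gives a = −0.93652, b = 0.50484.
Gradient magnitude |∇z| = √(a² + b²) = √(0.87707 + 0.25486) = 1.06392.
True dip = arctan(1.06392) = 46.8°, dipping toward ESE (azimuth ≈ 118°).

46.8°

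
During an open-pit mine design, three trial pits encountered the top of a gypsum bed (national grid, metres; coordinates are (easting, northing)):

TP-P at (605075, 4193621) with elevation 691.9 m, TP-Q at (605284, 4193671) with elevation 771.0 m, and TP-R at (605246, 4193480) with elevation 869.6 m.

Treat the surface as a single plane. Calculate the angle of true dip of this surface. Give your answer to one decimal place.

Two edge vectors: TP-P→TP-Q = (209, 50, 79.1), TP-P→TP-R = (171, -141, 177.7).
Normal n = (TP-P→TP-Q) × (TP-P→TP-R) = (20038.1, -23613.2, -38019).
So ∂z/∂E = −n_x/n_z = 0.52705 and ∂z/∂N = −n_y/n_z = −0.62109.
Gradient magnitude |∇z| = √(a² + b²) = √(0.27779 + 0.38575) = 0.81458.
True dip = arctan(0.81458) = 39.2°, dipping toward NW (azimuth ≈ 320°).

39.2°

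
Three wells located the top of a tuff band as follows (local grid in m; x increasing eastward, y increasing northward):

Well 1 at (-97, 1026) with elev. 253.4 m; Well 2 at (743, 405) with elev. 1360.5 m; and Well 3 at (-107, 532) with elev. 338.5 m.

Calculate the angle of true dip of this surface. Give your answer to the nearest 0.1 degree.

49.9°

Let the plane be z = a·x + b·y + c.
Well 2−Well 1: 840a − 621b = 1107.1;  Well 3−Well 1: −10a − 494b = 85.1.
Solving gives a = 1.17307, b = −0.19601.
Gradient magnitude |∇z| = √(a² + b²) = √(1.37608 + 0.03842) = 1.18933.
True dip = arctan(1.18933) = 49.9°, dipping toward W (azimuth ≈ 279°).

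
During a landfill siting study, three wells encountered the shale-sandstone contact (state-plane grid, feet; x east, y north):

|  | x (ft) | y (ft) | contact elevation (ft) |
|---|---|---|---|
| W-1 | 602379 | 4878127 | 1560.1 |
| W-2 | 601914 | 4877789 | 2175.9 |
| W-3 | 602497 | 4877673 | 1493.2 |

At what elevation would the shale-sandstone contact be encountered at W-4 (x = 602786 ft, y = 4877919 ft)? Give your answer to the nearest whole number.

Let the plane be z = a·x + b·y + c.
W-2−W-1: −465a − 338b = 615.8;  W-3−W-1: 118a − 454b = −66.9.
Solving gives a = −1.20395468, b = −0.16556531.
Then c = 1560.1 − a·602379 − b·4878127 = 1534445.73.
At (602786, 4877919): z = −725727.0 − 807614.2 + 1534445.73 = 1104.5 ft.

1105 ft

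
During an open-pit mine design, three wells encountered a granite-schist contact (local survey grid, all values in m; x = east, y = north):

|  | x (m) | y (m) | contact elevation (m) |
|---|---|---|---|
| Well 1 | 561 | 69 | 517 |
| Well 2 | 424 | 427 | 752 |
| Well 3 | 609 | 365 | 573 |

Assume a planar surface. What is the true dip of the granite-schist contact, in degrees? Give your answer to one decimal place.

42.6°

Let the plane be z = a·x + b·y + c.
Well 2−Well 1: −137a + 358b = 235;  Well 3−Well 1: 48a + 296b = 56.
Solving gives a = −0.85756, b = 0.32825.
Gradient magnitude |∇z| = √(a² + b²) = √(0.73541 + 0.10775) = 0.91824.
True dip = arctan(0.91824) = 42.6°, dipping toward ESE (azimuth ≈ 111°).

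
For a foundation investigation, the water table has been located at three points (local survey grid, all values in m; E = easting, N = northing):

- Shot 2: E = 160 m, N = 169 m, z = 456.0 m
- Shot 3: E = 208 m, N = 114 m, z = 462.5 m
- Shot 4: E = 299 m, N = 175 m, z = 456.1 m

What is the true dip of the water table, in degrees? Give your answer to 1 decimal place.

Two edge vectors: Shot 2→Shot 3 = (48, -55, 6.5), Shot 2→Shot 4 = (139, 6, 0.1).
Normal n = (Shot 2→Shot 3) × (Shot 2→Shot 4) = (-44.5, 898.7, 7933).
So ∂z/∂E = −n_x/n_z = 0.00561 and ∂z/∂N = −n_y/n_z = −0.11329.
Gradient magnitude |∇z| = √(a² + b²) = √(0.00003 + 0.01283) = 0.11343.
True dip = arctan(0.11343) = 6.5°, dipping toward N (azimuth ≈ 357°).

6.5°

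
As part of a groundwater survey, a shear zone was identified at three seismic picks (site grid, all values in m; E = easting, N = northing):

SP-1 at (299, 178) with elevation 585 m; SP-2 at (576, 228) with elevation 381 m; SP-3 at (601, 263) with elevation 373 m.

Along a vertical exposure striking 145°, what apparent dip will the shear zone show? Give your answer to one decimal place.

Let the plane be z = a·E + b·N + c.
SP-2−SP-1: 277a + 50b = −204;  SP-3−SP-1: 302a + 85b = −212.
Solving gives a = −0.79811, b = 0.34150.
Unit vector along 145° is (sin 145°, cos 145°) = (0.5736, -0.8192).
Slope in that direction = a·(0.5736) + b·(-0.8192) = −0.73752.
Apparent dip = arctan|0.73752| = 36.4° (true dip is 41.0°, so apparent ≤ true as expected).

36.4°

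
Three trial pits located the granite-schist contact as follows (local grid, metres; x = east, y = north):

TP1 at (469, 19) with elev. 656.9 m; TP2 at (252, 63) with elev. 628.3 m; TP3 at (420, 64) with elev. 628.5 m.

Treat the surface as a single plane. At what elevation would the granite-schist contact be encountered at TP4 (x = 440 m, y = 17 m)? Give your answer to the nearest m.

Two edge vectors: TP1→TP2 = (-217, 44, -28.6), TP1→TP3 = (-49, 45, -28.4).
Normal n = (TP1→TP2) × (TP1→TP3) = (37.4, -4761.4, -7609).
So ∂z/∂x = −n_x/n_z = 0.00492 and ∂z/∂y = −n_y/n_z = −0.62576.
Intercept c from TP1: 656.9 − 2.31 + 11.89 = 666.48.
At (440, 17): z = 2.2 − 10.6 + 666.48 = 658.0 m.

658 m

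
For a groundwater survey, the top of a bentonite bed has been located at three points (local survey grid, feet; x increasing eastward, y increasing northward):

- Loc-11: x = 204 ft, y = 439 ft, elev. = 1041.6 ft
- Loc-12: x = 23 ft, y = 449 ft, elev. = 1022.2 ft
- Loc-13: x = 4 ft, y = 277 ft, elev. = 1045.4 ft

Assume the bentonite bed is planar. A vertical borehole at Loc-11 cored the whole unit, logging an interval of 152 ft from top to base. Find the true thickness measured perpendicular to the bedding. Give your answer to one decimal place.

Two edge vectors: Loc-11→Loc-12 = (-181, 10, -19.4), Loc-11→Loc-13 = (-200, -162, 3.8).
Normal n = (Loc-11→Loc-12) × (Loc-11→Loc-13) = (-3104.8, 4567.8, 31322).
So ∂z/∂x = −n_x/n_z = 0.09913 and ∂z/∂y = −n_y/n_z = −0.14583.
|∇z| = √(a²+b²) = 0.17633, so dip δ = arctan(0.17633) = 10.00°.
True thickness = vertical thickness × cos δ = 152 × cos 10.00° = 149.7 ft.

149.7 ft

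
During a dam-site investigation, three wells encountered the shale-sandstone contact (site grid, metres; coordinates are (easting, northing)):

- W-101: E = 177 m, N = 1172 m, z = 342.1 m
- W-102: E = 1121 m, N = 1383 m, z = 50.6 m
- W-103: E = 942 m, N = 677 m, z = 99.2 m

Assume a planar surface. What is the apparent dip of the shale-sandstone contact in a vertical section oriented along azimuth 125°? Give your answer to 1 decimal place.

14.6°

Let the plane be z = a·E + b·N + c.
W-102−W-101: 944a + 211b = −291.5;  W-103−W-101: 765a − 495b = −242.9.
Solving gives a = −0.31103, b = 0.01002.
Unit vector along 125° is (sin 125°, cos 125°) = (0.8192, -0.5736).
Slope in that direction = a·(0.8192) + b·(-0.5736) = −0.26053.
Apparent dip = arctan|0.26053| = 14.6° (true dip is 17.3°, so apparent ≤ true as expected).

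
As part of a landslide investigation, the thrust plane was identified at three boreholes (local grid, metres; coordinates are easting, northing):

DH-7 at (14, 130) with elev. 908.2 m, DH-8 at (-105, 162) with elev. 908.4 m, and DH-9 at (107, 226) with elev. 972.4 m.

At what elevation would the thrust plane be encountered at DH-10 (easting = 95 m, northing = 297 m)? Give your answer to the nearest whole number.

Two edge vectors: DH-7→DH-8 = (-119, 32, 0.2), DH-7→DH-9 = (93, 96, 64.2).
Normal n = (DH-7→DH-8) × (DH-7→DH-9) = (2035.2, 7658.4, -14400).
So ∂z/∂easting = −n_x/n_z = 0.14133 and ∂z/∂northing = −n_y/n_z = 0.53183.
Intercept c from DH-7: 908.2 − 1.98 − 69.14 = 837.08.
At (95, 297): z = 13.4 + 158.0 + 837.08 = 1008.5 m.

1008 m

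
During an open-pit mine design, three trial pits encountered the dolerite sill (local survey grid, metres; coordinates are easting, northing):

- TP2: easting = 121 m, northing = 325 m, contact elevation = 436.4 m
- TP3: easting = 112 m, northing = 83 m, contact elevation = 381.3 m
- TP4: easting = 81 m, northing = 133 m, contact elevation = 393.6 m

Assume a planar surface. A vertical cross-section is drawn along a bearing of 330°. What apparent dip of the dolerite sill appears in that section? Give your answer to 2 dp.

Let the plane be z = a·easting + b·northing + c.
TP3−TP2: −9a − 242b = −55.1;  TP4−TP2: −40a − 192b = −42.8.
Solving gives a = −0.02787, b = 0.22872.
Unit vector along 330° is (sin 330°, cos 330°) = (-0.5000, 0.8660).
Slope in that direction = a·(-0.5000) + b·(0.8660) = 0.21201.
Apparent dip = arctan|0.21201| = 11.97° (true dip is 13.0°, so apparent ≤ true as expected).

11.97°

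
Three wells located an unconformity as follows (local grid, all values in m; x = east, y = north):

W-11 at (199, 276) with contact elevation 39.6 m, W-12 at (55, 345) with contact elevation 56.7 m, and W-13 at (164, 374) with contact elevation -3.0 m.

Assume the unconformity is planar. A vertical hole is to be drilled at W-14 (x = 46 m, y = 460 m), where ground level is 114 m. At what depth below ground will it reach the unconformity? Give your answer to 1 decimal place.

119.9 m

Let the plane be z = a·x + b·y + c.
W-12−W-11: −144a + 69b = 17.1;  W-13−W-11: −35a + 98b = −42.6.
Solving gives a = −0.39456, b = −0.57561.
Then c = 39.6 − a·199 − b·276 = 276.99.
At (46, 460): z_contact = −18.15 − 264.78 + 276.99 = -5.94 m.
Depth below ground = 114 − (-5.94) = 119.9 m.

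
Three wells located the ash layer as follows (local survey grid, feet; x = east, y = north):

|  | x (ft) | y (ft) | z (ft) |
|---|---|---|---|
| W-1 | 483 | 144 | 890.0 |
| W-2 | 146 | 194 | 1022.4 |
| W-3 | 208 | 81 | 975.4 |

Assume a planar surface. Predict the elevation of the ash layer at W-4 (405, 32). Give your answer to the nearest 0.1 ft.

Two edge vectors: W-1→W-2 = (-337, 50, 132.4), W-1→W-3 = (-275, -63, 85.4).
Normal n = (W-1→W-2) × (W-1→W-3) = (12611.2, -7630.2, 34981).
So ∂z/∂x = −n_x/n_z = −0.36052 and ∂z/∂y = −n_y/n_z = 0.21812.
Intercept c from W-1: 890 + 174.13 − 31.41 = 1032.72.
At (405, 32): z = −146.0 + 7.0 + 1032.72 = 893.7 ft.

893.7 ft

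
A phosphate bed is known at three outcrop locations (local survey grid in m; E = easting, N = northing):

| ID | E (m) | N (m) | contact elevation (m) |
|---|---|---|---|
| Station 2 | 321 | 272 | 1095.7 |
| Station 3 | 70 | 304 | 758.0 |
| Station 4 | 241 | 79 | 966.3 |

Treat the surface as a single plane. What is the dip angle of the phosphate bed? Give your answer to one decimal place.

53.7°

Two edge vectors: Station 2→Station 3 = (-251, 32, -337.7), Station 2→Station 4 = (-80, -193, -129.4).
Normal n = (Station 2→Station 3) × (Station 2→Station 4) = (-69316.9, -5463.4, 51003).
So ∂z/∂E = −n_x/n_z = 1.35907 and ∂z/∂N = −n_y/n_z = 0.10712.
Gradient magnitude |∇z| = √(a² + b²) = √(1.84708 + 0.01147) = 1.36329.
True dip = arctan(1.36329) = 53.7°, dipping toward W (azimuth ≈ 265°).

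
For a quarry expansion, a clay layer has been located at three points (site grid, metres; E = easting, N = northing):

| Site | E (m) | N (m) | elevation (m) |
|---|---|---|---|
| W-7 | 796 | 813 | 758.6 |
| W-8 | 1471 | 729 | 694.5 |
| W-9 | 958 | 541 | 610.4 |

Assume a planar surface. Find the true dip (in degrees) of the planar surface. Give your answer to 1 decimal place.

27.8°

Let the plane be z = a·E + b·N + c.
W-8−W-7: 675a − 84b = −64.1;  W-9−W-7: 162a − 272b = −148.2.
Solving gives a = −0.02933, b = 0.52738.
Gradient magnitude |∇z| = √(a² + b²) = √(0.00086 + 0.27813) = 0.52820.
True dip = arctan(0.52820) = 27.8°, dipping toward S (azimuth ≈ 177°).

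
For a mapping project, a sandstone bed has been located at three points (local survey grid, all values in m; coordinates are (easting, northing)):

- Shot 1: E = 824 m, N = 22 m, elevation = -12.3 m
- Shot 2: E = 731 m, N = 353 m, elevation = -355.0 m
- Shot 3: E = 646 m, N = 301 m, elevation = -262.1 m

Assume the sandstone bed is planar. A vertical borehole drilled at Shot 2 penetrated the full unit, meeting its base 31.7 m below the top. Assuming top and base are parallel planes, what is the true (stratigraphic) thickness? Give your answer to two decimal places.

Two edge vectors: Shot 1→Shot 2 = (-93, 331, -342.7), Shot 1→Shot 3 = (-178, 279, -249.8).
Normal n = (Shot 1→Shot 2) × (Shot 1→Shot 3) = (12929.5, 37769.2, 32971).
So ∂z/∂E = −n_x/n_z = −0.39215 and ∂z/∂N = −n_y/n_z = −1.14553.
|∇z| = √(a²+b²) = 1.21079, so dip δ = arctan(1.21079) = 50.45°.
True thickness = vertical thickness × cos δ = 31.7 × cos 50.45° = 20.19 m.

20.19 m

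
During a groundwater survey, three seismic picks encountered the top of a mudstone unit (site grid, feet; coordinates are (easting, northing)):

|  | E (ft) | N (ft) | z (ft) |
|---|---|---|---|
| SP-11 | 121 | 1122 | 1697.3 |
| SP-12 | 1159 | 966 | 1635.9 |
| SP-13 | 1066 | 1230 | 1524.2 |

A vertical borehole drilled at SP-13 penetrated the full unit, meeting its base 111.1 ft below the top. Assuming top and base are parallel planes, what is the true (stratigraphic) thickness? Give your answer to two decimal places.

Two edge vectors: SP-11→SP-12 = (1038, -156, -61.4), SP-11→SP-13 = (945, 108, -173.1).
Normal n = (SP-11→SP-12) × (SP-11→SP-13) = (33634.8, 121654.8, 259524).
So ∂z/∂E = −n_x/n_z = −0.12960 and ∂z/∂N = −n_y/n_z = −0.46876.
|∇z| = √(a²+b²) = 0.48635, so dip δ = arctan(0.48635) = 25.94°.
True thickness = vertical thickness × cos δ = 111.1 × cos 25.94° = 99.91 ft.

99.91 ft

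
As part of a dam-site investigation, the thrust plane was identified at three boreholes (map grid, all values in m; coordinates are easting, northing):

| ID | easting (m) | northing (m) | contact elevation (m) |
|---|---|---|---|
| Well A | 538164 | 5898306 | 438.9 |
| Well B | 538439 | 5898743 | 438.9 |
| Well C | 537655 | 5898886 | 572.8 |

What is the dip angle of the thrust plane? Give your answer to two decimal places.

10.26°

Two edge vectors: Well A→Well B = (275, 437, 0), Well A→Well C = (-509, 580, 133.9).
Normal n = (Well A→Well B) × (Well A→Well C) = (58514.3, -36822.5, 381933).
So ∂z/∂easting = −n_x/n_z = −0.15321 and ∂z/∂northing = −n_y/n_z = 0.09641.
Gradient magnitude |∇z| = √(a² + b²) = √(0.02347 + 0.00930) = 0.18102.
True dip = arctan(0.18102) = 10.26°, dipping toward ESE (azimuth ≈ 122°).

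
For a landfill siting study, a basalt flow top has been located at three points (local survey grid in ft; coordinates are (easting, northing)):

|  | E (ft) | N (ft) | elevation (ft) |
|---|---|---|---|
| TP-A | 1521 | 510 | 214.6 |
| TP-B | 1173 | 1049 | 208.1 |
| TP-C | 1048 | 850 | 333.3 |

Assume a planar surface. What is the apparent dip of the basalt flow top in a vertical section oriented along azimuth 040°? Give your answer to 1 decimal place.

Let the plane be z = a·E + b·N + c.
TP-B−TP-A: −348a + 539b = −6.5;  TP-C−TP-A: −473a + 340b = 118.7.
Solving gives a = −0.48445, b = −0.32484.
Unit vector along 040° is (sin 40°, cos 40°) = (0.6428, 0.7660).
Slope in that direction = a·(0.6428) + b·(0.7660) = −0.56024.
Apparent dip = arctan|0.56024| = 29.3° (true dip is 30.3°, so apparent ≤ true as expected).

29.3°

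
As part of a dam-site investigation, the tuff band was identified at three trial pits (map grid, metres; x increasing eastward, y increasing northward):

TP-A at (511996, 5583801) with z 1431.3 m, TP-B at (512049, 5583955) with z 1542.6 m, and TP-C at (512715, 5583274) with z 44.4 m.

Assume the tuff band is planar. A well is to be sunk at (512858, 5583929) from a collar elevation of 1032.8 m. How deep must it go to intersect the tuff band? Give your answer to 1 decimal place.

Two edge vectors: TP-A→TP-B = (53, 154, 111.3), TP-A→TP-C = (719, -527, -1386.9).
Normal n = (TP-A→TP-B) × (TP-A→TP-C) = (-154927.5, 153530.4, -138657).
So ∂z/∂x = −n_x/n_z = −1.117343517 and ∂z/∂y = −n_y/n_z = 1.107267574.
Intercept c from TP-A: 1431.3 + 572075.41 − 6182761.79 = −5609255.08.
At (512858, 5583929): z_contact = −573038.56 + 6182903.52 − 5609255.08 = 609.88 m.
Depth below ground = 1032.8 − 609.88 = 422.9 m.

422.9 m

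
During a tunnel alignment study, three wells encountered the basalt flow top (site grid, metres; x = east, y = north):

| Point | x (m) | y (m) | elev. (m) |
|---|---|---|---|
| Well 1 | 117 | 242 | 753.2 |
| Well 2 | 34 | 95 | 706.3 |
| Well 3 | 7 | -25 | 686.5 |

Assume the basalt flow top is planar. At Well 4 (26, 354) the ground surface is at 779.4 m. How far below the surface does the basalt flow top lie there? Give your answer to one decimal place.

60.4 m

Two edge vectors: Well 1→Well 2 = (-83, -147, -46.9), Well 1→Well 3 = (-110, -267, -66.7).
Normal n = (Well 1→Well 2) × (Well 1→Well 3) = (-2717.4, -377.1, 5991).
So ∂z/∂x = −n_x/n_z = 0.45358 and ∂z/∂y = −n_y/n_z = 0.06294.
Intercept c from Well 1: 753.2 − 53.07 − 15.23 = 684.90.
At (26, 354): z_contact = 11.79 + 22.28 + 684.90 = 718.97 m.
Depth below ground = 779.4 − 718.97 = 60.4 m.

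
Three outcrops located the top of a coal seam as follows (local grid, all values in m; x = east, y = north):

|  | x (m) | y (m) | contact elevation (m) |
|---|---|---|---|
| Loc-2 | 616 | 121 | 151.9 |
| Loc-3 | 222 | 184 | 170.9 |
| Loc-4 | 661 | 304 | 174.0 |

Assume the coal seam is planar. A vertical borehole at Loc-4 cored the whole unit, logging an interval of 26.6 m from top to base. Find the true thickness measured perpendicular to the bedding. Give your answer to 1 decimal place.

Two edge vectors: Loc-2→Loc-3 = (-394, 63, 19), Loc-2→Loc-4 = (45, 183, 22.1).
Normal n = (Loc-2→Loc-3) × (Loc-2→Loc-4) = (-2084.7, 9562.4, -74937).
So ∂z/∂x = −n_x/n_z = −0.02782 and ∂z/∂y = −n_y/n_z = 0.12761.
|∇z| = √(a²+b²) = 0.13060, so dip δ = arctan(0.13060) = 7.44°.
True thickness = vertical thickness × cos δ = 26.6 × cos 7.44° = 26.4 m.

26.4 m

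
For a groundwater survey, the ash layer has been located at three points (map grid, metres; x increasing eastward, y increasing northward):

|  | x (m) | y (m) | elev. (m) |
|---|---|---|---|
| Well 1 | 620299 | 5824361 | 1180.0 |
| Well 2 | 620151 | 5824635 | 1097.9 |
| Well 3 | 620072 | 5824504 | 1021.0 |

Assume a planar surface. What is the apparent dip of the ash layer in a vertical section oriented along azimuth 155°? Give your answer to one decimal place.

Two edge vectors: Well 1→Well 2 = (-148, 274, -82.1), Well 1→Well 3 = (-227, 143, -159).
Normal n = (Well 1→Well 2) × (Well 1→Well 3) = (-31825.7, -4895.3, 41034).
So ∂z/∂x = −n_x/n_z = 0.77559 and ∂z/∂y = −n_y/n_z = 0.11930.
Unit vector along 155° is (sin 155°, cos 155°) = (0.4226, -0.9063).
Slope in that direction = a·(0.4226) + b·(-0.9063) = 0.21966.
Apparent dip = arctan|0.21966| = 12.4° (true dip is 38.1°, so apparent ≤ true as expected).

12.4°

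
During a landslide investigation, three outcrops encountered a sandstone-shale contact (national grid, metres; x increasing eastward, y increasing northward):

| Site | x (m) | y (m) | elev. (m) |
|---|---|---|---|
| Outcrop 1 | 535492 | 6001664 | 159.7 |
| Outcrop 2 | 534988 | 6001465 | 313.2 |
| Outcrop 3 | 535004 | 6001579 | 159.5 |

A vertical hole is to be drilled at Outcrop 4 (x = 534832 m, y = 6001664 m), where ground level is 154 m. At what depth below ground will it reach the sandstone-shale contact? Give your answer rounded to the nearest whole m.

Two edge vectors: Outcrop 1→Outcrop 2 = (-504, -199, 153.5), Outcrop 1→Outcrop 3 = (-488, -85, -0.2).
Normal n = (Outcrop 1→Outcrop 2) × (Outcrop 1→Outcrop 3) = (13087.3, -75008.8, -54272).
So ∂z/∂x = −n_x/n_z = 0.24114276 and ∂z/∂y = −n_y/n_z = −1.38209021.
Intercept c from Outcrop 1: 159.7 − 129130.02 + 8294841.07 = 8165870.75.
At (534832, 6001664): z_contact = 128970.9 − 8294841.1 + 8165870.75 = 0.5 m.
Depth below ground = 154 − 0.5 = 153 m.

153 m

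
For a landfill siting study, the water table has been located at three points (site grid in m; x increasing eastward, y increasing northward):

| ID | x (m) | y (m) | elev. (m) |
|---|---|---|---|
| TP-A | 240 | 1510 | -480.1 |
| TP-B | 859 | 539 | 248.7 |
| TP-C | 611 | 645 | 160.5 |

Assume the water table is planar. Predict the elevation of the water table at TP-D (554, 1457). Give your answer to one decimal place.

-426.9 m

Two edge vectors: TP-A→TP-B = (619, -971, 728.8), TP-A→TP-C = (371, -865, 640.6).
Normal n = (TP-A→TP-B) × (TP-A→TP-C) = (8389.4, -126146.6, -175194).
So ∂z/∂x = −n_x/n_z = 0.047886 and ∂z/∂y = −n_y/n_z = −0.720039.
Intercept c from TP-A: -480.1 − 11.49 + 1087.26 = 595.67.
At (554, 1457): z = 26.5 − 1049.1 + 595.67 = -426.9 m.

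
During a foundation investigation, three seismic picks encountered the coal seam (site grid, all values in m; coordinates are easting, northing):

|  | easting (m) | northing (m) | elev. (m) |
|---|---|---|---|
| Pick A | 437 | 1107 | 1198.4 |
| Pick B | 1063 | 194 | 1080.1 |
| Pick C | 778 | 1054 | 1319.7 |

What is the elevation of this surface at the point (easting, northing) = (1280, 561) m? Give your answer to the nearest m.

Let the plane be z = a·easting + b·northing + c.
Pick B−Pick A: 626a − 913b = −118.3;  Pick C−Pick A: 341a − 53b = 121.3.
Solving gives a = 0.42069, b = 0.41802.
Then c = 1198.4 − a·437 − b·1107 = 551.81.
At (1280, 561): z = 538.5 + 234.5 + 551.81 = 1324.8 m.

1325 m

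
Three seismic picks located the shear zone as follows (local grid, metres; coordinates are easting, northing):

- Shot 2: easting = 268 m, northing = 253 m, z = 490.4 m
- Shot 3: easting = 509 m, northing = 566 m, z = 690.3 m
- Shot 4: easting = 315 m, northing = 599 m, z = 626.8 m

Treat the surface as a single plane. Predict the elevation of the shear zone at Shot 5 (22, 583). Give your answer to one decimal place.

508.4 m

Let the plane be z = a·easting + b·northing + c.
Shot 3−Shot 2: 241a + 313b = 199.9;  Shot 4−Shot 2: 47a + 346b = 136.4.
Solving gives a = 0.38547, b = 0.34186.
Then c = 490.4 − a·268 − b·253 = 300.60.
At (22, 583): z = 8.5 + 199.3 + 300.60 = 508.4 m.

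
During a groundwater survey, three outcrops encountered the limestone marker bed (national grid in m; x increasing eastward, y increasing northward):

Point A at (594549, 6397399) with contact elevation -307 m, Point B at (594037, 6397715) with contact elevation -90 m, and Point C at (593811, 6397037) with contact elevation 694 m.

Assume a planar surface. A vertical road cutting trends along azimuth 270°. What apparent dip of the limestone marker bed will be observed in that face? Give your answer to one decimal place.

Two edge vectors: Point A→Point B = (-512, 316, 217), Point A→Point C = (-738, -362, 1001).
Normal n = (Point A→Point B) × (Point A→Point C) = (394870, 352366, 418552).
So ∂z/∂x = −n_x/n_z = −0.94342 and ∂z/∂y = −n_y/n_z = −0.84187.
Unit vector along 270° is (sin 270°, cos 270°) = (-1.0000, -0.0000).
Slope in that direction = a·(-1.0000) + b·(-0.0000) = 0.94342.
Apparent dip = arctan|0.94342| = 43.3° (true dip is 51.7°, so apparent ≤ true as expected).

43.3°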